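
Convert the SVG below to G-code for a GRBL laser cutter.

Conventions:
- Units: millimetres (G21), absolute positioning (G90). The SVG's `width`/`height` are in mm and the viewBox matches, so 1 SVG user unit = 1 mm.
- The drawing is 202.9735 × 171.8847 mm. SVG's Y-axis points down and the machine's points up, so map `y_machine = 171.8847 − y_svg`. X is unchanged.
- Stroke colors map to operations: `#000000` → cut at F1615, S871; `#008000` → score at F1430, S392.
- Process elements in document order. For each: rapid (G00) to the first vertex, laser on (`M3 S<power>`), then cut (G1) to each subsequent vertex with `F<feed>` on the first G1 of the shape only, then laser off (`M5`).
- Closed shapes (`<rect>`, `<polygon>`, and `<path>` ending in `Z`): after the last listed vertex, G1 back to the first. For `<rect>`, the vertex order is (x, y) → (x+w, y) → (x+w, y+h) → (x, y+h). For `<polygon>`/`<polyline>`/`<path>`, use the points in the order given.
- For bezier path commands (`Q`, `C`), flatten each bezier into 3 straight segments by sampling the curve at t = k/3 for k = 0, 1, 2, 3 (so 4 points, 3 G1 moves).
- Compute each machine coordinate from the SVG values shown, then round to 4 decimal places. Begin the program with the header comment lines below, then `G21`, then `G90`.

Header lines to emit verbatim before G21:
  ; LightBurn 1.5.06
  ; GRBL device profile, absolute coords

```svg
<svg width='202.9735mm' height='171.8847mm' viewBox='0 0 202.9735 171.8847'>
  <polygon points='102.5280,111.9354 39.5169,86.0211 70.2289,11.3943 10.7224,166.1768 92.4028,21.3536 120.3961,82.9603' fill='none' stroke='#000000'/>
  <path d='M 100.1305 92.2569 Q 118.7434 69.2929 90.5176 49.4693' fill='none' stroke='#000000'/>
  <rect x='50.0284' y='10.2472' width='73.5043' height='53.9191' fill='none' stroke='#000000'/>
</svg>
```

; LightBurn 1.5.06
; GRBL device profile, absolute coords
G21
G90
G00 X102.5280 Y59.9493
M3 S871
G1 X39.5169 Y85.8636 F1615
G1 X70.2289 Y160.4904
G1 X10.7224 Y5.7079
G1 X92.4028 Y150.5311
G1 X120.3961 Y88.9244
G1 X102.5280 Y59.9493
M5
G00 X100.1305 Y79.6278
M3 S871
G1 X107.3348 Y94.5882 F1615
G1 X104.1305 Y108.8507
G1 X90.5176 Y122.4154
M5
G00 X50.0284 Y161.6375
M3 S871
G1 X123.5327 Y161.6375 F1615
G1 X123.5327 Y107.7184
G1 X50.0284 Y107.7184
G1 X50.0284 Y161.6375
M5

viewBox `0 0 202.9735 171.8847` with mm width/height → 1 unit = 1 mm. Flip: y_m = 171.8847 − y_svg.

**Shape 1** — `<polygon>` closed polygon, stroke `#000000` → cut (S871, F1615). Machine vertices: (102.5280,59.9493) → (39.5169,85.8636) → (70.2289,160.4904) → (10.7224,5.7079) → (92.4028,150.5311) → (120.3961,88.9244) → (102.5280,59.9493). Closed: final G1 returns to the first vertex.

**Shape 2** — `<path>` quadratic bezier, stroke `#000000` → cut (S871, F1615). Control points (SVG): P0=(100.1305,92.2569), P1=(118.7434,69.2929), P2=(90.5176,49.4693); sampled at t=k/3. Machine vertices: (100.1305,79.6278) → (107.3348,94.5882) → (104.1305,108.8507) → (90.5176,122.4154). Open path.

**Shape 3** — `<rect>` rectangle, stroke `#000000` → cut (S871, F1615). Machine vertices: (50.0284,161.6375) → (123.5327,161.6375) → (123.5327,107.7184) → (50.0284,107.7184) → (50.0284,161.6375). Closed: final G1 returns to the first vertex.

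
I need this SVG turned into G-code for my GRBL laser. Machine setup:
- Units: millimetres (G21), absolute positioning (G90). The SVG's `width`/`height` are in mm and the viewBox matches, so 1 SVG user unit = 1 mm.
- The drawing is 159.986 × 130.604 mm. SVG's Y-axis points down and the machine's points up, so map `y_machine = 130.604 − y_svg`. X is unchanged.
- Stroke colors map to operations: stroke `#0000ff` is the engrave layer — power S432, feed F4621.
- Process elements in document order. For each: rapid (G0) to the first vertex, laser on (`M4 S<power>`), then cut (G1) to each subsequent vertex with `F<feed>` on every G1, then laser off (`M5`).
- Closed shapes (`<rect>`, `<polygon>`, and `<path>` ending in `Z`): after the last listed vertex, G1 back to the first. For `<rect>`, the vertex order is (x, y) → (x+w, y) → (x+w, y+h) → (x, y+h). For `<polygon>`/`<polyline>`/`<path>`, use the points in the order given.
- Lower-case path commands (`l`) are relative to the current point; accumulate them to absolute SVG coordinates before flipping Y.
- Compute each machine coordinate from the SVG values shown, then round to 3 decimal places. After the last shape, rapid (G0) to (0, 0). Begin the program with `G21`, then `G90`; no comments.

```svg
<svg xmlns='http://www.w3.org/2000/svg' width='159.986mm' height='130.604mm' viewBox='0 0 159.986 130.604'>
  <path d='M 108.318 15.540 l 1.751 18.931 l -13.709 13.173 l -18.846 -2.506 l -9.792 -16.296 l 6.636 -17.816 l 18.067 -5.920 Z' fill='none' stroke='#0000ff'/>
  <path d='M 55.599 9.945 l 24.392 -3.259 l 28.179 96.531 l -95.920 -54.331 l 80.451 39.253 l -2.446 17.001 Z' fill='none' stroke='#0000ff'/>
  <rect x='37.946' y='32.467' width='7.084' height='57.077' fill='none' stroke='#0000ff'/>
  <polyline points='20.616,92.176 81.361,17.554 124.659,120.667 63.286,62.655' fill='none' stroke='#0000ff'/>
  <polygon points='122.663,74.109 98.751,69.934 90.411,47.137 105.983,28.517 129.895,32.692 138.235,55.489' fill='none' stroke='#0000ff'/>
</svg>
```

viewBox `0 0 159.986 130.604` with mm width/height → 1 unit = 1 mm. Flip: y_m = 130.604 − y_svg.

**Shape 1** — `<path>` regular polygon, stroke `#0000ff` → engrave (S432, F4621). Machine vertices: (108.318,115.064) → (110.069,96.133) → (96.360,82.960) → (77.514,85.466) → (67.722,101.762) → (74.358,119.578) → (92.425,125.498) → (108.318,115.064). Closed: final G1 returns to the first vertex.

**Shape 2** — `<path>` closed polygon, stroke `#0000ff` → engrave (S432, F4621). Machine vertices: (55.599,120.659) → (79.991,123.918) → (108.170,27.387) → (12.250,81.718) → (92.701,42.465) → (90.255,25.464) → (55.599,120.659). Closed: final G1 returns to the first vertex.

**Shape 3** — `<rect>` rectangle, stroke `#0000ff` → engrave (S432, F4621). Machine vertices: (37.946,98.137) → (45.030,98.137) → (45.030,41.060) → (37.946,41.060) → (37.946,98.137). Closed: final G1 returns to the first vertex.

**Shape 4** — `<polyline>` open polyline, stroke `#0000ff` → engrave (S432, F4621). Machine vertices: (20.616,38.428) → (81.361,113.050) → (124.659,9.937) → (63.286,67.949). Open path.

**Shape 5** — `<polygon>` regular polygon, stroke `#0000ff` → engrave (S432, F4621). Machine vertices: (122.663,56.495) → (98.751,60.670) → (90.411,83.467) → (105.983,102.087) → (129.895,97.912) → (138.235,75.115) → (122.663,56.495). Closed: final G1 returns to the first vertex.

G21
G90
G0 X108.318 Y115.064
M4 S432
G1 X110.069 Y96.133 F4621
G1 X96.360 Y82.960 F4621
G1 X77.514 Y85.466 F4621
G1 X67.722 Y101.762 F4621
G1 X74.358 Y119.578 F4621
G1 X92.425 Y125.498 F4621
G1 X108.318 Y115.064 F4621
M5
G0 X55.599 Y120.659
M4 S432
G1 X79.991 Y123.918 F4621
G1 X108.170 Y27.387 F4621
G1 X12.250 Y81.718 F4621
G1 X92.701 Y42.465 F4621
G1 X90.255 Y25.464 F4621
G1 X55.599 Y120.659 F4621
M5
G0 X37.946 Y98.137
M4 S432
G1 X45.030 Y98.137 F4621
G1 X45.030 Y41.060 F4621
G1 X37.946 Y41.060 F4621
G1 X37.946 Y98.137 F4621
M5
G0 X20.616 Y38.428
M4 S432
G1 X81.361 Y113.050 F4621
G1 X124.659 Y9.937 F4621
G1 X63.286 Y67.949 F4621
M5
G0 X122.663 Y56.495
M4 S432
G1 X98.751 Y60.670 F4621
G1 X90.411 Y83.467 F4621
G1 X105.983 Y102.087 F4621
G1 X129.895 Y97.912 F4621
G1 X138.235 Y75.115 F4621
G1 X122.663 Y56.495 F4621
M5
G0 X0.000 Y0.000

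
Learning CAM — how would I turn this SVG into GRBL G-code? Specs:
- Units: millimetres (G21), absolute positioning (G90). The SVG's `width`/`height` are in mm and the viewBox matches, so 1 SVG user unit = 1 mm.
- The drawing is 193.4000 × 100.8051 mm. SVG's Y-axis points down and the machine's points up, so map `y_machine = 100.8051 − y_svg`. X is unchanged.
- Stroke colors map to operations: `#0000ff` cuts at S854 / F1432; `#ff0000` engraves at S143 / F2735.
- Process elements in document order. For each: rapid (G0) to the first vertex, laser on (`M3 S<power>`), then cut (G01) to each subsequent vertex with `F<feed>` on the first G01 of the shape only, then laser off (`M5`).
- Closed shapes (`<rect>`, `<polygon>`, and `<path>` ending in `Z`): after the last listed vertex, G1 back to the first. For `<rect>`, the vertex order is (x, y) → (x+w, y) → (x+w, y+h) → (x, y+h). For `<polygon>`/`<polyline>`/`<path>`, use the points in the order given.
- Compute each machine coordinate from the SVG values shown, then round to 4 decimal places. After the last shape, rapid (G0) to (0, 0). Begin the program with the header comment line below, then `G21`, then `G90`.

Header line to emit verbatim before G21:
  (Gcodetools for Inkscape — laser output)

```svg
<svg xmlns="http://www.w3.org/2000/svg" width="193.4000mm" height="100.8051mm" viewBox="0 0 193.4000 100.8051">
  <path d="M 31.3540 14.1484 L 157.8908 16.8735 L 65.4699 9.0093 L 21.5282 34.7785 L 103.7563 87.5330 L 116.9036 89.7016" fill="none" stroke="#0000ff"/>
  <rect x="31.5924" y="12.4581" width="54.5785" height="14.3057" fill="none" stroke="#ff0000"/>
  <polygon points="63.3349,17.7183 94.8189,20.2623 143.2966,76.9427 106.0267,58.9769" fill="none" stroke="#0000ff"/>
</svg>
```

viewBox `0 0 193.4000 100.8051` with mm width/height → 1 unit = 1 mm. Flip: y_m = 100.8051 − y_svg.

**Shape 1** — `<path>` open polyline, stroke `#0000ff` → cut (S854, F1432). Machine vertices: (31.3540,86.6567) → (157.8908,83.9316) → (65.4699,91.7958) → (21.5282,66.0266) → (103.7563,13.2721) → (116.9036,11.1035). Open path.

**Shape 2** — `<rect>` rectangle, stroke `#ff0000` → engrave (S143, F2735). Machine vertices: (31.5924,88.3470) → (86.1709,88.3470) → (86.1709,74.0413) → (31.5924,74.0413) → (31.5924,88.3470). Closed: final G1 returns to the first vertex.

**Shape 3** — `<polygon>` closed polygon, stroke `#0000ff` → cut (S854, F1432). Machine vertices: (63.3349,83.0868) → (94.8189,80.5428) → (143.2966,23.8624) → (106.0267,41.8282) → (63.3349,83.0868). Closed: final G1 returns to the first vertex.

(Gcodetools for Inkscape — laser output)
G21
G90
G0 X31.3540 Y86.6567
M3 S854
G01 X157.8908 Y83.9316 F1432
G01 X65.4699 Y91.7958
G01 X21.5282 Y66.0266
G01 X103.7563 Y13.2721
G01 X116.9036 Y11.1035
M5
G0 X31.5924 Y88.3470
M3 S143
G01 X86.1709 Y88.3470 F2735
G01 X86.1709 Y74.0413
G01 X31.5924 Y74.0413
G01 X31.5924 Y88.3470
M5
G0 X63.3349 Y83.0868
M3 S854
G01 X94.8189 Y80.5428 F1432
G01 X143.2966 Y23.8624
G01 X106.0267 Y41.8282
G01 X63.3349 Y83.0868
M5
G0 X0.0000 Y0.0000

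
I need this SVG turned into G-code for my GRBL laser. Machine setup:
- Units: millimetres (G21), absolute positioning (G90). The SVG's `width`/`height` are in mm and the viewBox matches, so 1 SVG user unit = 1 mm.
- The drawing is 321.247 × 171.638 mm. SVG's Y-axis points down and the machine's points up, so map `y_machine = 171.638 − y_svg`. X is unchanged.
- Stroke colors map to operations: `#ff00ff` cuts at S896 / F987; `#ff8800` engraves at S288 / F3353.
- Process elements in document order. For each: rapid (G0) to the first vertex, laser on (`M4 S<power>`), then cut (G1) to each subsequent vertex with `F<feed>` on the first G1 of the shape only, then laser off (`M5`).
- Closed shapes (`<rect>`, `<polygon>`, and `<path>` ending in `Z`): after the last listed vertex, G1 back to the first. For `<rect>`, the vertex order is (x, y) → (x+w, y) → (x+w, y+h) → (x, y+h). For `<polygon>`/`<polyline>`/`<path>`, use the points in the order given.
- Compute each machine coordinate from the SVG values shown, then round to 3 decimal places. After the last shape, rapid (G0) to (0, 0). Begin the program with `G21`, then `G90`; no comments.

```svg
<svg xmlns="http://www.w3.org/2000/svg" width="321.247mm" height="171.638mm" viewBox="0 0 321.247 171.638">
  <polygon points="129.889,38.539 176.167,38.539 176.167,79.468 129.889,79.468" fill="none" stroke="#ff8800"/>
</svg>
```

Since the viewBox matches the mm dimensions, user units are millimetres directly. The only transform is the Y-flip y_m = 171.638 − y_svg.

Shape 1 is a rectangle drawn with `<polygon>`. Its stroke #ff8800 means engrave at S288, F3353. After flipping Y the toolpath is (129.889,133.099) → (176.167,133.099) → (176.167,92.170) → (129.889,92.170) → (129.889,133.099), returning to the start.

G21
G90
G0 X129.889 Y133.099
M4 S288
G1 X176.167 Y133.099 F3353
G1 X176.167 Y92.170
G1 X129.889 Y92.170
G1 X129.889 Y133.099
M5
G0 X0.000 Y0.000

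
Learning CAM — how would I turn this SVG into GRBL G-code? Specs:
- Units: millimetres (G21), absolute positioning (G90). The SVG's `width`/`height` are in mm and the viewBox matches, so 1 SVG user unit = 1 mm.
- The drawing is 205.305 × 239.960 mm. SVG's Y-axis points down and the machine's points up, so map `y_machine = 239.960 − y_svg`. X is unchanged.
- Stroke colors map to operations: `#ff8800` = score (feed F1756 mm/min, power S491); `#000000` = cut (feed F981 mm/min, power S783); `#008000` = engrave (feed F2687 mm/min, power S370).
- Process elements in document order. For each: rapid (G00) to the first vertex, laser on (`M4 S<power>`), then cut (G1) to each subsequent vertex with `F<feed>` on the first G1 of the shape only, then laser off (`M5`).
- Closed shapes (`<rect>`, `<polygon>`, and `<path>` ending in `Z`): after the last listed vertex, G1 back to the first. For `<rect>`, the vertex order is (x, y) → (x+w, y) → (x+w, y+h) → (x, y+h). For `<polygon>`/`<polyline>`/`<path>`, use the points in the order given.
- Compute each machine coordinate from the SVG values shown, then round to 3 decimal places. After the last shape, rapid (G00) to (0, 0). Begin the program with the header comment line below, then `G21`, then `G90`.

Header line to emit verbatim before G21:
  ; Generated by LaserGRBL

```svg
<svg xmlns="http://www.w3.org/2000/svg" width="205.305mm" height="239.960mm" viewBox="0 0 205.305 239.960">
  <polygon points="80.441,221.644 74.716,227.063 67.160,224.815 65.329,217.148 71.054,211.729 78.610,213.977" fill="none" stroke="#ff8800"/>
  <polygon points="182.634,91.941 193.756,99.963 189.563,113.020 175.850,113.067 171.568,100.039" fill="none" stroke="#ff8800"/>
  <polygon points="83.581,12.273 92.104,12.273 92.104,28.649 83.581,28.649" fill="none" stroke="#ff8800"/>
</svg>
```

; Generated by LaserGRBL
G21
G90
G00 X80.441 Y18.316
M4 S491
G1 X74.716 Y12.897 F1756
G1 X67.160 Y15.145
G1 X65.329 Y22.812
G1 X71.054 Y28.231
G1 X78.610 Y25.983
G1 X80.441 Y18.316
M5
G00 X182.634 Y148.019
M4 S491
G1 X193.756 Y139.997 F1756
G1 X189.563 Y126.940
G1 X175.850 Y126.893
G1 X171.568 Y139.921
G1 X182.634 Y148.019
M5
G00 X83.581 Y227.687
M4 S491
G1 X92.104 Y227.687 F1756
G1 X92.104 Y211.311
G1 X83.581 Y211.311
G1 X83.581 Y227.687
M5
G00 X0.000 Y0.000

Since the viewBox matches the mm dimensions, user units are millimetres directly. The only transform is the Y-flip y_m = 239.960 − y_svg.

Shape 1 is a regular polygon drawn with `<polygon>`. Its stroke #ff8800 means score at S491, F1756. After flipping Y the toolpath is (80.441,18.316) → (74.716,12.897) → (67.160,15.145) → (65.329,22.812) → (71.054,28.231) → (78.610,25.983) → (80.441,18.316), returning to the start.

Shape 2 is a regular polygon drawn with `<polygon>`. Its stroke #ff8800 means score at S491, F1756. After flipping Y the toolpath is (182.634,148.019) → (193.756,139.997) → (189.563,126.940) → (175.850,126.893) → (171.568,139.921) → (182.634,148.019), returning to the start.

Shape 3 is a rectangle drawn with `<polygon>`. Its stroke #ff8800 means score at S491, F1756. After flipping Y the toolpath is (83.581,227.687) → (92.104,227.687) → (92.104,211.311) → (83.581,211.311) → (83.581,227.687), returning to the start.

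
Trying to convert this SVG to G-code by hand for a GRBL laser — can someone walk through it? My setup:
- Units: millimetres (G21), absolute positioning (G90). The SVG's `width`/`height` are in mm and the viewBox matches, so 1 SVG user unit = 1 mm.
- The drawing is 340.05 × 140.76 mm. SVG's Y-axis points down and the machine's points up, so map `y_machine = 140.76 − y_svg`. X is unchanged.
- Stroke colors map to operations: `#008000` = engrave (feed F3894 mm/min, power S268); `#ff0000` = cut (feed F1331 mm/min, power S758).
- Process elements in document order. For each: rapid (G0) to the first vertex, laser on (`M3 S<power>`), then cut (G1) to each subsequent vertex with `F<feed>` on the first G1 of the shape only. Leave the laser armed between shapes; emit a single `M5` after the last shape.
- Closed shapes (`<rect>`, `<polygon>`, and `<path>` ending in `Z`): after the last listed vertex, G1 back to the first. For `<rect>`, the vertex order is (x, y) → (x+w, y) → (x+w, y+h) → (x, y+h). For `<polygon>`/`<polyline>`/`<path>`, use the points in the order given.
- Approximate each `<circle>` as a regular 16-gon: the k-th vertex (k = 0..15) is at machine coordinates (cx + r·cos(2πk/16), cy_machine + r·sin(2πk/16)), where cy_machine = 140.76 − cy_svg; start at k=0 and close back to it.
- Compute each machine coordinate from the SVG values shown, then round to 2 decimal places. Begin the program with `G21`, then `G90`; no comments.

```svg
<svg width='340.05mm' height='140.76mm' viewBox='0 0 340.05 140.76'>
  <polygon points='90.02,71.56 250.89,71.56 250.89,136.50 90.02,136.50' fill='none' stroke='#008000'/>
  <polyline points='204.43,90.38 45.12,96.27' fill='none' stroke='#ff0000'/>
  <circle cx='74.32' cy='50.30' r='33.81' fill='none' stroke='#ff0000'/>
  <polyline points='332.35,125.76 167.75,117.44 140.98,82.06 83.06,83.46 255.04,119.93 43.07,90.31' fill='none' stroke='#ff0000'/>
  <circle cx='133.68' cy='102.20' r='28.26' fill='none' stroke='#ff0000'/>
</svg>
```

1 u = 1 mm; y_m = 140.76 − y.

[1] `<polygon>` rectangle, #008000→engrave S268 F3894: (90.02,69.20) → (250.89,69.20) → (250.89,4.26) → (90.02,4.26) → (90.02,69.20) (closed)

[2] `<polyline>` line segment, #ff0000→cut S758 F1331: (204.43,50.38) → (45.12,44.49)

[3] `<circle>` circle, #ff0000→cut S758 F1331: (108.13,90.46) → (105.56,103.40) → (98.23,114.37) → (87.26,121.70) → (74.32,124.27) → (61.38,121.70) → (50.41,114.37) → (43.08,103.40) → (40.51,90.46) → (43.08,77.52) → (50.41,66.55) → (61.38,59.22) → (74.32,56.65) → (87.26,59.22) → (98.23,66.55) → (105.56,77.52) → (108.13,90.46) (closed)

[4] `<polyline>` open polyline, #ff0000→cut S758 F1331: (332.35,15.00) → (167.75,23.32) → (140.98,58.70) → (83.06,57.30) → (255.04,20.83) → (43.07,50.45)

[5] `<circle>` circle, #ff0000→cut S758 F1331: (161.94,38.56) → (159.79,49.37) → (153.66,58.54) → (144.49,64.67) → (133.68,66.82) → (122.87,64.67) → (113.70,58.54) → (107.57,49.37) → (105.42,38.56) → (107.57,27.75) → (113.70,18.58) → (122.87,12.45) → (133.68,10.30) → (144.49,12.45) → (153.66,18.58) → (159.79,27.75) → (161.94,38.56) (closed)

G21
G90
G0 X90.02 Y69.20
M3 S268
G1 X250.89 Y69.20 F3894
G1 X250.89 Y4.26
G1 X90.02 Y4.26
G1 X90.02 Y69.20
G0 X204.43 Y50.38
M3 S758
G1 X45.12 Y44.49 F1331
G0 X108.13 Y90.46
M3 S758
G1 X105.56 Y103.40 F1331
G1 X98.23 Y114.37
G1 X87.26 Y121.70
G1 X74.32 Y124.27
G1 X61.38 Y121.70
G1 X50.41 Y114.37
G1 X43.08 Y103.40
G1 X40.51 Y90.46
G1 X43.08 Y77.52
G1 X50.41 Y66.55
G1 X61.38 Y59.22
G1 X74.32 Y56.65
G1 X87.26 Y59.22
G1 X98.23 Y66.55
G1 X105.56 Y77.52
G1 X108.13 Y90.46
G0 X332.35 Y15.00
M3 S758
G1 X167.75 Y23.32 F1331
G1 X140.98 Y58.70
G1 X83.06 Y57.30
G1 X255.04 Y20.83
G1 X43.07 Y50.45
G0 X161.94 Y38.56
M3 S758
G1 X159.79 Y49.37 F1331
G1 X153.66 Y58.54
G1 X144.49 Y64.67
G1 X133.68 Y66.82
G1 X122.87 Y64.67
G1 X113.70 Y58.54
G1 X107.57 Y49.37
G1 X105.42 Y38.56
G1 X107.57 Y27.75
G1 X113.70 Y18.58
G1 X122.87 Y12.45
G1 X133.68 Y10.30
G1 X144.49 Y12.45
G1 X153.66 Y18.58
G1 X159.79 Y27.75
G1 X161.94 Y38.56
M5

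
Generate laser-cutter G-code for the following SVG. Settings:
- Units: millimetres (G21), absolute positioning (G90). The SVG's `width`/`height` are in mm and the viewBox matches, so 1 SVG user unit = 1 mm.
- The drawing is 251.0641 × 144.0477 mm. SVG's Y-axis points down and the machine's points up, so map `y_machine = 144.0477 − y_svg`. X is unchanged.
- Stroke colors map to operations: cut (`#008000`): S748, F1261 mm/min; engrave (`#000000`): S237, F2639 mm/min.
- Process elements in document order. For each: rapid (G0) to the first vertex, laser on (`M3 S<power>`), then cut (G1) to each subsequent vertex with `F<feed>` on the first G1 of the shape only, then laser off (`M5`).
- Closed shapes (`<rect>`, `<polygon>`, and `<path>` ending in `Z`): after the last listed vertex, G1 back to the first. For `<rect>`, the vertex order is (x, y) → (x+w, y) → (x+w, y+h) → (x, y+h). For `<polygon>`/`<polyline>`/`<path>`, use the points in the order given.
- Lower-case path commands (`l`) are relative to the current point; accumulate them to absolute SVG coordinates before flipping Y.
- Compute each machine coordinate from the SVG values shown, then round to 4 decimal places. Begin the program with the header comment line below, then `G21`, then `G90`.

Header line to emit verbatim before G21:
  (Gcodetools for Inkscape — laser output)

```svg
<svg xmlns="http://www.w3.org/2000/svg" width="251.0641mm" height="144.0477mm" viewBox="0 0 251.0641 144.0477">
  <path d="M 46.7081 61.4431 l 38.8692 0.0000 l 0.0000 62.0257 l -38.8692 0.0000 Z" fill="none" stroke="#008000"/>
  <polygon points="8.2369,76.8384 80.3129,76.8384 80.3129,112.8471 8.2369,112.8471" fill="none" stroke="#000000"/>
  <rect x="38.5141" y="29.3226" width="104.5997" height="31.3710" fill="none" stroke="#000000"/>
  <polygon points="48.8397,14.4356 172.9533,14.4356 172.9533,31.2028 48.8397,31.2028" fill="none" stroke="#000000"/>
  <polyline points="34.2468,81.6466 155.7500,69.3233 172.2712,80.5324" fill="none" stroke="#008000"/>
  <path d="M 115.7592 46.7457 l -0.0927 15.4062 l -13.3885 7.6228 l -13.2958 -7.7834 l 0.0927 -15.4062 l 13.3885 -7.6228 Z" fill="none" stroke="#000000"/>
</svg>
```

(Gcodetools for Inkscape — laser output)
G21
G90
G0 X46.7081 Y82.6046
M3 S748
G1 X85.5773 Y82.6046 F1261
G1 X85.5773 Y20.5789
G1 X46.7081 Y20.5789
G1 X46.7081 Y82.6046
M5
G0 X8.2369 Y67.2093
M3 S237
G1 X80.3129 Y67.2093 F2639
G1 X80.3129 Y31.2006
G1 X8.2369 Y31.2006
G1 X8.2369 Y67.2093
M5
G0 X38.5141 Y114.7251
M3 S237
G1 X143.1138 Y114.7251 F2639
G1 X143.1138 Y83.3541
G1 X38.5141 Y83.3541
G1 X38.5141 Y114.7251
M5
G0 X48.8397 Y129.6121
M3 S237
G1 X172.9533 Y129.6121 F2639
G1 X172.9533 Y112.8449
G1 X48.8397 Y112.8449
G1 X48.8397 Y129.6121
M5
G0 X34.2468 Y62.4011
M3 S748
G1 X155.7500 Y74.7244 F1261
G1 X172.2712 Y63.5153
M5
G0 X115.7592 Y97.3020
M3 S237
G1 X115.6665 Y81.8958 F2639
G1 X102.2780 Y74.2730
G1 X88.9822 Y82.0564
G1 X89.0749 Y97.4626
G1 X102.4634 Y105.0854
G1 X115.7592 Y97.3020
M5

1 u = 1 mm; y_m = 144.0477 − y.

[1] `<path>` rectangle, #008000→cut S748 F1261: (46.7081,82.6046) → (85.5773,82.6046) → (85.5773,20.5789) → (46.7081,20.5789) → (46.7081,82.6046) (closed)

[2] `<polygon>` rectangle, #000000→engrave S237 F2639: (8.2369,67.2093) → (80.3129,67.2093) → (80.3129,31.2006) → (8.2369,31.2006) → (8.2369,67.2093) (closed)

[3] `<rect>` rectangle, #000000→engrave S237 F2639: (38.5141,114.7251) → (143.1138,114.7251) → (143.1138,83.3541) → (38.5141,83.3541) → (38.5141,114.7251) (closed)

[4] `<polygon>` rectangle, #000000→engrave S237 F2639: (48.8397,129.6121) → (172.9533,129.6121) → (172.9533,112.8449) → (48.8397,112.8449) → (48.8397,129.6121) (closed)

[5] `<polyline>` open polyline, #008000→cut S748 F1261: (34.2468,62.4011) → (155.7500,74.7244) → (172.2712,63.5153)

[6] `<path>` regular polygon, #000000→engrave S237 F2639: (115.7592,97.3020) → (115.6665,81.8958) → (102.2780,74.2730) → (88.9822,82.0564) → (89.0749,97.4626) → (102.4634,105.0854) → (115.7592,97.3020) (closed)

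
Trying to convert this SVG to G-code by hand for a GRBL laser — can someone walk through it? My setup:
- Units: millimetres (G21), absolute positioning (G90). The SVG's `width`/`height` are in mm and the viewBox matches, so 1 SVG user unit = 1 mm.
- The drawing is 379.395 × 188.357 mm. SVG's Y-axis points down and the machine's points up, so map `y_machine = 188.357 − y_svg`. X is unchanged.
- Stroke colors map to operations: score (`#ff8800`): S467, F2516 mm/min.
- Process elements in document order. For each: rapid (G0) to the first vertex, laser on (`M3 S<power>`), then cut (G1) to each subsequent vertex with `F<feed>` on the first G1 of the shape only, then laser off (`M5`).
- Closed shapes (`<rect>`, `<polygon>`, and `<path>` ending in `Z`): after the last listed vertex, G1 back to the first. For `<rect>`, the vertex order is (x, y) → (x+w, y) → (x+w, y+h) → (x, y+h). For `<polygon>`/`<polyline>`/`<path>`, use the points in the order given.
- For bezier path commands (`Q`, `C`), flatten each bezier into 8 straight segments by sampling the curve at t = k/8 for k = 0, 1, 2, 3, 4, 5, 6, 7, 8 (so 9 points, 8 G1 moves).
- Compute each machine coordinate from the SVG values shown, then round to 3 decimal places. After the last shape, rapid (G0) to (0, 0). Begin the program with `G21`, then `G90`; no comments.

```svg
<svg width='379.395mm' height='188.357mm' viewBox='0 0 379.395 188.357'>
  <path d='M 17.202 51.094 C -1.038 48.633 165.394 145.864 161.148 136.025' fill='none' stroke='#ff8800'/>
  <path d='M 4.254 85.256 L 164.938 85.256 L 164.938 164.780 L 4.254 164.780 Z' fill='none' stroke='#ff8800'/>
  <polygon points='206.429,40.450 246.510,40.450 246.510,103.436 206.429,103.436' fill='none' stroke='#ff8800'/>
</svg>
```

1 u = 1 mm; y_m = 188.357 − y.

[1] `<path>` cubic bezier, #ff8800→score S467 F2516: (17.202,137.263) → (18.324,133.917) → (32.596,123.647) → (55.851,108.878) → (83.927,92.031) → (112.659,75.530) → (137.883,61.798) → (155.434,53.257) → (161.148,52.332)

[2] `<path>` rectangle, #ff8800→score S467 F2516: (4.254,103.101) → (164.938,103.101) → (164.938,23.577) → (4.254,23.577) → (4.254,103.101) (closed)

[3] `<polygon>` rectangle, #ff8800→score S467 F2516: (206.429,147.907) → (246.510,147.907) → (246.510,84.921) → (206.429,84.921) → (206.429,147.907) (closed)

G21
G90
G0 X17.202 Y137.263
M3 S467
G1 X18.324 Y133.917 F2516
G1 X32.596 Y123.647
G1 X55.851 Y108.878
G1 X83.927 Y92.031
G1 X112.659 Y75.530
G1 X137.883 Y61.798
G1 X155.434 Y53.257
G1 X161.148 Y52.332
M5
G0 X4.254 Y103.101
M3 S467
G1 X164.938 Y103.101 F2516
G1 X164.938 Y23.577
G1 X4.254 Y23.577
G1 X4.254 Y103.101
M5
G0 X206.429 Y147.907
M3 S467
G1 X246.510 Y147.907 F2516
G1 X246.510 Y84.921
G1 X206.429 Y84.921
G1 X206.429 Y147.907
M5
G0 X0.000 Y0.000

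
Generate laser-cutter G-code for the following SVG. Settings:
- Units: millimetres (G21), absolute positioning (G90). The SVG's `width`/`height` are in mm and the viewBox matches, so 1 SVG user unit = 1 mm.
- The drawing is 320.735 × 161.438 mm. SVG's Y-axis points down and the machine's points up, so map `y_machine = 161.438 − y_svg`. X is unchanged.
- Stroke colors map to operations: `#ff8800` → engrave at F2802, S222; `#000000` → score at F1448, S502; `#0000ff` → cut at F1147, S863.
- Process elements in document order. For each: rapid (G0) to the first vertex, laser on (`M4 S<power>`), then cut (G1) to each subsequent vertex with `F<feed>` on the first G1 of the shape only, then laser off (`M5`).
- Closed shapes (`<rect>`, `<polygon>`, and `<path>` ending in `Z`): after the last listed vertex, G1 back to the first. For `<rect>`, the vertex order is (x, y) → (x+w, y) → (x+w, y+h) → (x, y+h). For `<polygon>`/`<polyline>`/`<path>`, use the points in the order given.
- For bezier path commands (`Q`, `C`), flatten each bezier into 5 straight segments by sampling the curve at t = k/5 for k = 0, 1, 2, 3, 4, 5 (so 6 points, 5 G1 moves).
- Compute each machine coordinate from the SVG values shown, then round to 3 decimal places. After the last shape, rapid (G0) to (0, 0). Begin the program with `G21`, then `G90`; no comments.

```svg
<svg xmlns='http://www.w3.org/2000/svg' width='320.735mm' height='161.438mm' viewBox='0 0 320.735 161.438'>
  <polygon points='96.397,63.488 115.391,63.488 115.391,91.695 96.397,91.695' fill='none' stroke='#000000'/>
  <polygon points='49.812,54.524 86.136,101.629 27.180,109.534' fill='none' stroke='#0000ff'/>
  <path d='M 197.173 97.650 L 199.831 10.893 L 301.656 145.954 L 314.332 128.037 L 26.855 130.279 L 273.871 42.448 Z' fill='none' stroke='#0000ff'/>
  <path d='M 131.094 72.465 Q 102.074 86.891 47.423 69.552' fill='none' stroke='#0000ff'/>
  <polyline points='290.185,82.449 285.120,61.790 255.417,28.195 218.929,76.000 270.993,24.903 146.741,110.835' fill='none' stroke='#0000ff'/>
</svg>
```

Since the viewBox matches the mm dimensions, user units are millimetres directly. The only transform is the Y-flip y_m = 161.438 − y_svg.

Shape 1 is a rectangle drawn with `<polygon>`. Its stroke #000000 means score at S502, F1448. After flipping Y the toolpath is (96.397,97.950) → (115.391,97.950) → (115.391,69.743) → (96.397,69.743) → (96.397,97.950), returning to the start.

Shape 2 is a regular polygon drawn with `<polygon>`. Its stroke #0000ff means cut at S863, F1147. After flipping Y the toolpath is (49.812,106.914) → (86.136,59.809) → (27.180,51.904) → (49.812,106.914), returning to the start.

Shape 3 is a closed polygon drawn with `<path>`. Its stroke #0000ff means cut at S863, F1147. After flipping Y the toolpath is (197.173,63.788) → (199.831,150.545) → (301.656,15.484) → (314.332,33.401) → (26.855,31.159) → (273.871,118.990) → (197.173,63.788), returning to the start.

Shape 4 is a quadratic bezier drawn with `<path>`. Its stroke #0000ff means cut at S863, F1147. After flipping Y the toolpath is (131.094,88.973) → (118.461,84.473) → (103.777,82.515) → (87.043,83.097) → (68.258,86.221) → (47.423,91.886).

Shape 5 is a open polyline drawn with `<polyline>`. Its stroke #0000ff means cut at S863, F1147. After flipping Y the toolpath is (290.185,78.989) → (285.120,99.648) → (255.417,133.243) → (218.929,85.438) → (270.993,136.535) → (146.741,50.603).

G21
G90
G0 X96.397 Y97.950
M4 S502
G1 X115.391 Y97.950 F1448
G1 X115.391 Y69.743
G1 X96.397 Y69.743
G1 X96.397 Y97.950
M5
G0 X49.812 Y106.914
M4 S863
G1 X86.136 Y59.809 F1147
G1 X27.180 Y51.904
G1 X49.812 Y106.914
M5
G0 X197.173 Y63.788
M4 S863
G1 X199.831 Y150.545 F1147
G1 X301.656 Y15.484
G1 X314.332 Y33.401
G1 X26.855 Y31.159
G1 X273.871 Y118.990
G1 X197.173 Y63.788
M5
G0 X131.094 Y88.973
M4 S863
G1 X118.461 Y84.473 F1147
G1 X103.777 Y82.515
G1 X87.043 Y83.097
G1 X68.258 Y86.221
G1 X47.423 Y91.886
M5
G0 X290.185 Y78.989
M4 S863
G1 X285.120 Y99.648 F1147
G1 X255.417 Y133.243
G1 X218.929 Y85.438
G1 X270.993 Y136.535
G1 X146.741 Y50.603
M5
G0 X0.000 Y0.000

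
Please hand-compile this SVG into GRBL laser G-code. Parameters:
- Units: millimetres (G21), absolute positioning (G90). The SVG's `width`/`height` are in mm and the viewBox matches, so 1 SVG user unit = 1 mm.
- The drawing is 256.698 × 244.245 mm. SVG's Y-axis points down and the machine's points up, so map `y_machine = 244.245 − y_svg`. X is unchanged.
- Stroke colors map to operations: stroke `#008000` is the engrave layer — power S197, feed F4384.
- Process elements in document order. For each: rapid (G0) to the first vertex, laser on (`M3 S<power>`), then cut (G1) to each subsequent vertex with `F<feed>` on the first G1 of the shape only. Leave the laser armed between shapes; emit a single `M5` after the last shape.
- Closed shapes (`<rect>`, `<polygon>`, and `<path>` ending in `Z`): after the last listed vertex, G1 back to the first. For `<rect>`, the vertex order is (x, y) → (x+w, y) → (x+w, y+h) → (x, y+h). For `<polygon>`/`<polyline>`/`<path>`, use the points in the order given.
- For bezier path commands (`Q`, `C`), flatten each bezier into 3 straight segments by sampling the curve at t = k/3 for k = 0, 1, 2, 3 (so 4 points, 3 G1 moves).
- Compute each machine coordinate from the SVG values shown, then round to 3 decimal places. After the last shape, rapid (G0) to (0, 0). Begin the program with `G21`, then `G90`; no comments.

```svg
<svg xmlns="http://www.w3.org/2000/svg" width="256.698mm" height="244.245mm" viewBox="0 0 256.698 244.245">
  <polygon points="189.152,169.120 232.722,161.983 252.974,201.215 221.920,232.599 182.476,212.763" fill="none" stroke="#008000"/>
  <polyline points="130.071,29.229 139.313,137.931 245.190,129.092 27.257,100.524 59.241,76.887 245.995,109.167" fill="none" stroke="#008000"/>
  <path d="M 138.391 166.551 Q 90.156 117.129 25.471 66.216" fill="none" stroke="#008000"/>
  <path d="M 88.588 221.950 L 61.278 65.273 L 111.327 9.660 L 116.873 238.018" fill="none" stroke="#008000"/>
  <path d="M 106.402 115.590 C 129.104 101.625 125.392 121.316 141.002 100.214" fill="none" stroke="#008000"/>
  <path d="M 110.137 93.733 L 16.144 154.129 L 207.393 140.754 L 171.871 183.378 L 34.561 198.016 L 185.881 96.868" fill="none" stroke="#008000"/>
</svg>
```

viewBox `0 0 256.698 244.245` with mm width/height → 1 unit = 1 mm. Flip: y_m = 244.245 − y_svg.

**Shape 1** — `<polygon>` regular polygon, stroke `#008000` → engrave (S197, F4384). Machine vertices: (189.152,75.125) → (232.722,82.262) → (252.974,43.030) → (221.920,11.646) → (182.476,31.482) → (189.152,75.125). Closed: final G1 returns to the first vertex.

**Shape 2** — `<polyline>` open polyline, stroke `#008000` → engrave (S197, F4384). Machine vertices: (130.071,215.016) → (139.313,106.314) → (245.190,115.153) → (27.257,143.721) → (59.241,167.358) → (245.995,135.078). Open path.

**Shape 3** — `<path>` quadratic bezier, stroke `#008000` → engrave (S197, F4384). Control points (SVG): P0=(138.391,166.551), P1=(90.156,117.129), P2=(25.471,66.216); sampled at t=k/3. Machine vertices: (138.391,77.694) → (104.407,110.808) → (66.767,144.253) → (25.471,178.029). Open path.

**Shape 4** — `<path>` open polyline, stroke `#008000` → engrave (S197, F4384). Machine vertices: (88.588,22.295) → (61.278,178.972) → (111.327,234.585) → (116.873,6.227). Open path.

**Shape 5** — `<path>` cubic bezier, stroke `#008000` → engrave (S197, F4384). Control points (SVG): P0=(106.402,115.590), P1=(129.104,101.625), P2=(125.392,121.316), P3=(141.002,100.214); sampled at t=k/3. Machine vertices: (106.402,128.655) → (121.993,134.159) → (130.139,133.769) → (141.002,144.031). Open path.

**Shape 6** — `<path>` open polyline, stroke `#008000` → engrave (S197, F4384). Machine vertices: (110.137,150.512) → (16.144,90.116) → (207.393,103.491) → (171.871,60.867) → (34.561,46.229) → (185.881,147.377). Open path.

G21
G90
G0 X189.152 Y75.125
M3 S197
G1 X232.722 Y82.262 F4384
G1 X252.974 Y43.030
G1 X221.920 Y11.646
G1 X182.476 Y31.482
G1 X189.152 Y75.125
G0 X130.071 Y215.016
M3 S197
G1 X139.313 Y106.314 F4384
G1 X245.190 Y115.153
G1 X27.257 Y143.721
G1 X59.241 Y167.358
G1 X245.995 Y135.078
G0 X138.391 Y77.694
M3 S197
G1 X104.407 Y110.808 F4384
G1 X66.767 Y144.253
G1 X25.471 Y178.029
G0 X88.588 Y22.295
M3 S197
G1 X61.278 Y178.972 F4384
G1 X111.327 Y234.585
G1 X116.873 Y6.227
G0 X106.402 Y128.655
M3 S197
G1 X121.993 Y134.159 F4384
G1 X130.139 Y133.769
G1 X141.002 Y144.031
G0 X110.137 Y150.512
M3 S197
G1 X16.144 Y90.116 F4384
G1 X207.393 Y103.491
G1 X171.871 Y60.867
G1 X34.561 Y46.229
G1 X185.881 Y147.377
M5
G0 X0.000 Y0.000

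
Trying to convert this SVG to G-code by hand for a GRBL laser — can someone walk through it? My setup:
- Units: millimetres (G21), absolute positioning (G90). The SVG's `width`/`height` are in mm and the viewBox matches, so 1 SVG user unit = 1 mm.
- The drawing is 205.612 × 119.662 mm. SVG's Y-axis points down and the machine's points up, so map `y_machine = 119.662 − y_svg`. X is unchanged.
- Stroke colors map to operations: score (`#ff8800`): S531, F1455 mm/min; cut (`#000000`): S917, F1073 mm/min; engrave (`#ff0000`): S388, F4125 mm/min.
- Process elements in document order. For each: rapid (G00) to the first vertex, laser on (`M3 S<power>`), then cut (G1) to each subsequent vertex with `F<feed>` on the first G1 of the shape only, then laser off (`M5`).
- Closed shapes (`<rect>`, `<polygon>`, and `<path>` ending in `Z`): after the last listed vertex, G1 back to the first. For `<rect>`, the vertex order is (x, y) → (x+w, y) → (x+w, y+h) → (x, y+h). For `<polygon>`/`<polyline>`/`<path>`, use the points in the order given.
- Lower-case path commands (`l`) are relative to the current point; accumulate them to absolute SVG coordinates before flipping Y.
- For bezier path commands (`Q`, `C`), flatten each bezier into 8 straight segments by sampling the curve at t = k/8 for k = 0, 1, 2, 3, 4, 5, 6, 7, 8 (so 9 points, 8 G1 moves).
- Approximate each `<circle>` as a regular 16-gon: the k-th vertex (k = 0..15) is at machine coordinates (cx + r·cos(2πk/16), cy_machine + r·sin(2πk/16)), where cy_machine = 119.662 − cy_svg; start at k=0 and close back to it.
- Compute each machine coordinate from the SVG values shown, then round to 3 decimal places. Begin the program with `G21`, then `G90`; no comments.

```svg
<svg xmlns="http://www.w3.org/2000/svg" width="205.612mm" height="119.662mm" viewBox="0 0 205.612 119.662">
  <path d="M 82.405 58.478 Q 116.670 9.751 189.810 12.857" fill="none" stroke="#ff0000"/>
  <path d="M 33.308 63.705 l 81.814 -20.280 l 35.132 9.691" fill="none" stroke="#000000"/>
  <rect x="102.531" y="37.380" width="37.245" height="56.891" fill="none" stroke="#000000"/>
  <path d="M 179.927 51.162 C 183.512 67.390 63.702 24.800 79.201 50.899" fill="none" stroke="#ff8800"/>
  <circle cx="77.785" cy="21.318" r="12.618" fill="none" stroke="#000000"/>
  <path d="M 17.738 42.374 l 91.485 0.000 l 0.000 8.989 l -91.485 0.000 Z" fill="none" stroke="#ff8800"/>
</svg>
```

G21
G90
G00 X82.405 Y61.184
M3 S388
G1 X91.579 Y72.556 F4125
G1 X101.967 Y82.308
G1 X113.571 Y90.440
G1 X126.389 Y96.953
G1 X140.422 Y101.845
G1 X155.670 Y105.118
G1 X172.132 Y106.772
G1 X189.810 Y106.805
M5
G00 X33.308 Y55.957
M3 S917
G1 X115.122 Y76.237 F1073
G1 X150.254 Y66.546
M5
G00 X102.531 Y82.282
M3 S917
G1 X139.776 Y82.282 F1073
G1 X139.776 Y25.391
G1 X102.531 Y25.391
G1 X102.531 Y82.282
M5
G00 X179.927 Y68.500
M3 S531
G1 X175.993 Y64.923 F1455
G1 X163.521 Y65.365
G1 X145.545 Y68.333
G1 X125.096 Y72.333
G1 X105.206 Y75.870
G1 X88.905 Y77.450
G1 X79.226 Y75.579
G1 X79.201 Y68.763
M5
G00 X90.403 Y98.344
M3 S917
G1 X89.443 Y103.173 F1073
G1 X86.707 Y107.266
G1 X82.614 Y110.002
G1 X77.785 Y110.962
G1 X72.956 Y110.002
G1 X68.863 Y107.266
G1 X66.127 Y103.173
G1 X65.167 Y98.344
G1 X66.127 Y93.515
G1 X68.863 Y89.422
G1 X72.956 Y86.686
G1 X77.785 Y85.726
G1 X82.614 Y86.686
G1 X86.707 Y89.422
G1 X89.443 Y93.515
G1 X90.403 Y98.344
M5
G00 X17.738 Y77.288
M3 S531
G1 X109.223 Y77.288 F1455
G1 X109.223 Y68.299
G1 X17.738 Y68.299
G1 X17.738 Y77.288
M5

Since the viewBox matches the mm dimensions, user units are millimetres directly. The only transform is the Y-flip y_m = 119.662 − y_svg.

Shape 1 is a quadratic bezier drawn with `<path>`. Its stroke #ff0000 means engrave at S388, F4125. After flipping Y the toolpath is (82.405,61.184) → (91.579,72.556) → (101.967,82.308) → (113.571,90.440) → (126.389,96.953) → (140.422,101.845) → (155.670,105.118) → (172.132,106.772) → (189.810,106.805).

Shape 2 is a open polyline drawn with `<path>`. Its stroke #000000 means cut at S917, F1073. After flipping Y the toolpath is (33.308,55.957) → (115.122,76.237) → (150.254,66.546).

Shape 3 is a rectangle drawn with `<rect>`. Its stroke #000000 means cut at S917, F1073. After flipping Y the toolpath is (102.531,82.282) → (139.776,82.282) → (139.776,25.391) → (102.531,25.391) → (102.531,82.282), returning to the start.

Shape 4 is a cubic bezier drawn with `<path>`. Its stroke #ff8800 means score at S531, F1455. After flipping Y the toolpath is (179.927,68.500) → (175.993,64.923) → (163.521,65.365) → (145.545,68.333) → (125.096,72.333) → (105.206,75.870) → (88.905,77.450) → (79.226,75.579) → (79.201,68.763).

Shape 5 is a circle drawn with `<circle>`. Its stroke #000000 means cut at S917, F1073. After flipping Y the toolpath is (90.403,98.344) → (89.443,103.173) → (86.707,107.266) → (82.614,110.002) → (77.785,110.962) → (72.956,110.002) → (68.863,107.266) → (66.127,103.173) → (65.167,98.344) → (66.127,93.515) → (68.863,89.422) → (72.956,86.686) → (77.785,85.726) → (82.614,86.686) → (86.707,89.422) → (89.443,93.515) → (90.403,98.344), returning to the start.

Shape 6 is a rectangle drawn with `<path>`. Its stroke #ff8800 means score at S531, F1455. After flipping Y the toolpath is (17.738,77.288) → (109.223,77.288) → (109.223,68.299) → (17.738,68.299) → (17.738,77.288), returning to the start.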